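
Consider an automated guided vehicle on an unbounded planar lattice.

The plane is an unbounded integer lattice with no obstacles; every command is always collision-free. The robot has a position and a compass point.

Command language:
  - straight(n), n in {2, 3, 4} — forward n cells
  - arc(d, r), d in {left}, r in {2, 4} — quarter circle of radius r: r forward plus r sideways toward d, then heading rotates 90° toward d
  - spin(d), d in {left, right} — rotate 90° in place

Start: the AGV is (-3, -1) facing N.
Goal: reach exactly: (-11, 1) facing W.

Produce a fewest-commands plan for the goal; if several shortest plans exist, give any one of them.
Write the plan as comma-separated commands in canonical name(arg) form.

arc(left, 2), straight(3), straight(3)

t0: (-3, -1) facing N
t=1 arc(left, 2) ⇒ (-5, 1) facing W
t=2 straight(3) ⇒ (-8, 1) facing W
t=3 straight(3) ⇒ (-11, 1) facing W
minimal: 3 command(s), checked below 3.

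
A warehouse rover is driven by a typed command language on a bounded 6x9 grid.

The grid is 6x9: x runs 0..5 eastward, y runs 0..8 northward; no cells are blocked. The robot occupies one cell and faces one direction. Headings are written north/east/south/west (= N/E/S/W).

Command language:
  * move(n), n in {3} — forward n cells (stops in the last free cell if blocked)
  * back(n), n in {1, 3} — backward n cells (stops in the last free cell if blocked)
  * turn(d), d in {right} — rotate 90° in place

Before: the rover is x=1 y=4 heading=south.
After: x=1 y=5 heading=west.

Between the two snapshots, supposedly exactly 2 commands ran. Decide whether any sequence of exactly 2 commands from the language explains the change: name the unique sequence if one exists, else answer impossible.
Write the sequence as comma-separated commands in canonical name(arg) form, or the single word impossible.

key: cell and facing (now W) both changed — the 2 commands mix motion and turning
start: x=1 y=4 heading=south
[1] after back(1): x=1 y=5 heading=south
[2] after turn(right): x=1 y=5 heading=west
no other 2-command option fits: unique.

back(1), turn(right)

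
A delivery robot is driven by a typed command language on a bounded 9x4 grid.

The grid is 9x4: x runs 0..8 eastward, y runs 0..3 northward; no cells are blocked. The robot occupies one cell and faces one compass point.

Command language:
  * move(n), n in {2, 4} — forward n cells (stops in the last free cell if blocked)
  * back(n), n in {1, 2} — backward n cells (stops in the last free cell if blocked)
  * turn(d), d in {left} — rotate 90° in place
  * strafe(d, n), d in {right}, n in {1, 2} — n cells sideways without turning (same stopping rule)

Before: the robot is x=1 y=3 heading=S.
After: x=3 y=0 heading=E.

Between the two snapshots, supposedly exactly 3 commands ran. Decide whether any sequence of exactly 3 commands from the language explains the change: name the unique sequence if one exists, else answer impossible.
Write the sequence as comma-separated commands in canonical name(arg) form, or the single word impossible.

move(4), turn(left), move(2)

key: move(4) runs into the grid edge before its full distance
begin: x=1 y=3 heading=S
[1] after move(4): x=1 y=0 heading=S
[2] after turn(left): x=1 y=0 heading=E
[3] after move(2): x=3 y=0 heading=E
no rival 3-sequence matches.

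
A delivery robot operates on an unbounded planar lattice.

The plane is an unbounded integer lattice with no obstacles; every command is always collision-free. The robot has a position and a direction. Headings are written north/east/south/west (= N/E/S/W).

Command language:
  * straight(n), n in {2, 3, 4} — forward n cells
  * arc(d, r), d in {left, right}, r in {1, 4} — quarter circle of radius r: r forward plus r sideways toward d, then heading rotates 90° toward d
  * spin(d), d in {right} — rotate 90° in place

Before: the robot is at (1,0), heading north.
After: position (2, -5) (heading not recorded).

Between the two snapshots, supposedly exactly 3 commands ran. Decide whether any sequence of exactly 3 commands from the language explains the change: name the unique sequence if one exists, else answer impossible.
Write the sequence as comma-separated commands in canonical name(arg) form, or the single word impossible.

key: running straight(4) before spin(right) would end elsewhere — order is forced
start: at (1,0), heading north
t=1 spin(right) ⇒ at (1,0), heading east
t=2 arc(right, 1) ⇒ at (2,-1), heading south
t=3 straight(4) ⇒ at (2,-5), heading south
all 512 alternatives checked — unique.

spin(right), arc(right, 1), straight(4)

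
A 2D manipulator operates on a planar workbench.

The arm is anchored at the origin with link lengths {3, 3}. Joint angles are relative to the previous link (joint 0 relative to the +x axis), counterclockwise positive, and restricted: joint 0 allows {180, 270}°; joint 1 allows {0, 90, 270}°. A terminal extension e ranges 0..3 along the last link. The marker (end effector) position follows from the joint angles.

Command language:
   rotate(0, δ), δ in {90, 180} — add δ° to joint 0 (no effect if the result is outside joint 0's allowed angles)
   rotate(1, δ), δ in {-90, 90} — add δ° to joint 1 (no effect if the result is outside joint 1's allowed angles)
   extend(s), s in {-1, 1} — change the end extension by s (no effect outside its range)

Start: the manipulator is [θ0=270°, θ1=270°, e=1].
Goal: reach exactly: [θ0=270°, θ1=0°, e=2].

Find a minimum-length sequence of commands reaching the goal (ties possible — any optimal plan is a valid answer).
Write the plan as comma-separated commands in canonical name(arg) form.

extend(1), rotate(1, 90)

begin: [θ0=270°, θ1=270°, e=1]
step 1 (extend(1)): [θ0=270°, θ1=270°, e=2]
step 2 (rotate(1, 90)): [θ0=270°, θ1=0°, e=2]
minimal: 2 command(s), checked below 2.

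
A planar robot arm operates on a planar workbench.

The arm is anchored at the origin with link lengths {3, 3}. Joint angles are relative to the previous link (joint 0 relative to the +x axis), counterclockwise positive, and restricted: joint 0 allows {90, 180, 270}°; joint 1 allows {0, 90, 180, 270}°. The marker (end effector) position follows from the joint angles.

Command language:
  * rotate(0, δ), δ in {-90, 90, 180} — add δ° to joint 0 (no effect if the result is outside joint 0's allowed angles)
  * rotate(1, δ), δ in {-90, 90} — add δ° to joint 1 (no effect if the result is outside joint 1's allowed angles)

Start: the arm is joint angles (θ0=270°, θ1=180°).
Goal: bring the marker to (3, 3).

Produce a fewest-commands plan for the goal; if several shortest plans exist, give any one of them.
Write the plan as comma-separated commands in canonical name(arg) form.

start: joint angles (θ0=270°, θ1=180°)
t=1 rotate(1, 90) ⇒ joint angles (θ0=270°, θ1=270°)
t=2 rotate(0, 180) ⇒ joint angles (θ0=90°, θ1=270°)
shorter routes all fall short; 2 is best.

rotate(1, 90), rotate(0, 180)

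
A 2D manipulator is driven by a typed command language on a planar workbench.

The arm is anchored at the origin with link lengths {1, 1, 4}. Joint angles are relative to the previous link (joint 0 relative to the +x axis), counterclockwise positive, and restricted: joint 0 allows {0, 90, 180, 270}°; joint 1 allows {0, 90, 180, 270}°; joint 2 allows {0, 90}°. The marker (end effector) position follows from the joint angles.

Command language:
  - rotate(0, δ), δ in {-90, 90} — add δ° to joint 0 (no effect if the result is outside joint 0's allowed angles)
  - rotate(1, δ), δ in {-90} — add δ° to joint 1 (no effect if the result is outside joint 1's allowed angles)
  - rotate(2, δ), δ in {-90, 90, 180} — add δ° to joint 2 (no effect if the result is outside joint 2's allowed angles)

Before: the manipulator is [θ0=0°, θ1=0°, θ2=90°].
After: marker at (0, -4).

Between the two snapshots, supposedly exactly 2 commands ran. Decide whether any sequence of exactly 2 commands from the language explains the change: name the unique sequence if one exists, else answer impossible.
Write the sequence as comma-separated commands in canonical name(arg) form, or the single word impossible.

start: [θ0=0°, θ1=0°, θ2=90°]
t=1 rotate(1, -90) ⇒ [θ0=0°, θ1=270°, θ2=90°]
t=2 rotate(1, -90) ⇒ [θ0=0°, θ1=180°, θ2=90°]
no other 2-command option fits: unique.

rotate(1, -90), rotate(1, -90)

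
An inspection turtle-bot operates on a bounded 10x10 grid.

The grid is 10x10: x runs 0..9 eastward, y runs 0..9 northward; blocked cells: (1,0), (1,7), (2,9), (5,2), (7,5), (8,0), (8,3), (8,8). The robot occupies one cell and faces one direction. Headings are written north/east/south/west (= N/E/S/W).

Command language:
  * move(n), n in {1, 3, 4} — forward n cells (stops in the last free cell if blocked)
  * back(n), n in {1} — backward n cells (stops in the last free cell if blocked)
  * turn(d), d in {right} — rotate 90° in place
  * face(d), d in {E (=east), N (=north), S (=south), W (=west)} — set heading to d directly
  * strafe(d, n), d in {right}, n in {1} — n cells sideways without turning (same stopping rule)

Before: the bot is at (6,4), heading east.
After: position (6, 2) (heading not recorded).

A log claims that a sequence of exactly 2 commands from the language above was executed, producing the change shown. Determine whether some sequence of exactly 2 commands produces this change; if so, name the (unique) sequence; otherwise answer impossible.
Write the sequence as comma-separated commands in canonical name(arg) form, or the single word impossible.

initial: at (6,4), heading east
[1] after strafe(right, 1): at (6,3), heading east
[2] after strafe(right, 1): at (6,2), heading east
all 100 alternatives checked — unique.

strafe(right, 1), strafe(right, 1)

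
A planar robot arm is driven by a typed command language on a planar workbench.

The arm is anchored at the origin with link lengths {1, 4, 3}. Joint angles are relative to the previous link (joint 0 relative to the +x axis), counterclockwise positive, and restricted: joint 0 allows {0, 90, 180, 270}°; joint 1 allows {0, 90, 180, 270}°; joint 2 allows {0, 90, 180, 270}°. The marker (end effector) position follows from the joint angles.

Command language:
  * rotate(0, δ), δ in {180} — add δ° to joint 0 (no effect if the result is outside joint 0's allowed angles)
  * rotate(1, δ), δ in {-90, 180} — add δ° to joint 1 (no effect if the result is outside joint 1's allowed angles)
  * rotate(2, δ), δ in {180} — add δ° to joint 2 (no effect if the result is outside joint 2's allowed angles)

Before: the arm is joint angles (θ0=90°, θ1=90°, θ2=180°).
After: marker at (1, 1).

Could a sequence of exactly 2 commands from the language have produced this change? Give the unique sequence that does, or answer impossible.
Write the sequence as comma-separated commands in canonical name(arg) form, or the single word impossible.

rotate(1, -90), rotate(1, -90)

start: joint angles (θ0=90°, θ1=90°, θ2=180°)
1. rotate(1, -90) → joint angles (θ0=90°, θ1=0°, θ2=180°)
2. rotate(1, -90) → joint angles (θ0=90°, θ1=270°, θ2=180°)
uniquely the one of 16 2-step routes that fits.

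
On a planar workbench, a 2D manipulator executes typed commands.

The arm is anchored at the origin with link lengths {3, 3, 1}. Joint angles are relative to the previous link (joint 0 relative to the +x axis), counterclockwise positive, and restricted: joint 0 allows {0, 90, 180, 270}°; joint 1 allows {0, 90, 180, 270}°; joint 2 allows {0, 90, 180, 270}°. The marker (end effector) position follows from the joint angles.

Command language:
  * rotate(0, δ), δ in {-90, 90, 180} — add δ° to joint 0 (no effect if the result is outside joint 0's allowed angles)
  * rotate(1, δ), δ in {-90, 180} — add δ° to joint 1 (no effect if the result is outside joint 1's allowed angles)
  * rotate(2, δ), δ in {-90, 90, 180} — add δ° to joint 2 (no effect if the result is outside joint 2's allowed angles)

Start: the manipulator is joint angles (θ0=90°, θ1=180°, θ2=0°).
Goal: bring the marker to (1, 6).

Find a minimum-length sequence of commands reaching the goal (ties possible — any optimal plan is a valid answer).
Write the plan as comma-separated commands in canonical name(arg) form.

begin: joint angles (θ0=90°, θ1=180°, θ2=0°)
t=1 rotate(1, 180) ⇒ joint angles (θ0=90°, θ1=0°, θ2=0°)
t=2 rotate(2, -90) ⇒ joint angles (θ0=90°, θ1=0°, θ2=270°)
nothing shorter than 2 reaches the goal.

rotate(1, 180), rotate(2, -90)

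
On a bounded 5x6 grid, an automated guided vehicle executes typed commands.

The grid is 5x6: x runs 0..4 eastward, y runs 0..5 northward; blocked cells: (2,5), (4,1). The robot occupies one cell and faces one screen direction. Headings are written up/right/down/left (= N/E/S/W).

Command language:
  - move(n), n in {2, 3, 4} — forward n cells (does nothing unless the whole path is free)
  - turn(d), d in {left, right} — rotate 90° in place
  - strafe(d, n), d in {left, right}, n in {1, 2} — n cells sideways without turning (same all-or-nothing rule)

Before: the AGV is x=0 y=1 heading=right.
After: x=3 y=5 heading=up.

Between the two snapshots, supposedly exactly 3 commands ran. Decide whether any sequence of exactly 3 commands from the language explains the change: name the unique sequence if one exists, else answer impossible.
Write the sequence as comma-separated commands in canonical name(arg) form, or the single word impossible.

key: cell and facing (now N) both changed — the 3 commands mix motion and turning
from: x=0 y=1 heading=right
[1] after move(3): x=3 y=1 heading=right
[2] after turn(left): x=3 y=1 heading=up
[3] after move(4): x=3 y=5 heading=up
no rival 3-sequence matches.

move(3), turn(left), move(4)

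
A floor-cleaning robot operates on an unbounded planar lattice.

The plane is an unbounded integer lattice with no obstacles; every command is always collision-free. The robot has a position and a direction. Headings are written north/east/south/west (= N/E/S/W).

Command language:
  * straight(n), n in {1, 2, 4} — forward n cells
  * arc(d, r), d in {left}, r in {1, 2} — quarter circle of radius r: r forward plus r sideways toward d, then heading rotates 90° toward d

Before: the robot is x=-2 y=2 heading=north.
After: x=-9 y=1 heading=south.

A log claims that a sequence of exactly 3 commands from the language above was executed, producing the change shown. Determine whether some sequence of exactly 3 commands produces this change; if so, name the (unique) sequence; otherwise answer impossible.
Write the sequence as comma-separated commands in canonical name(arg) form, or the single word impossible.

key: position moved to (-9,1) AND the heading swung to S — translation plus rotation needed
begin: x=-2 y=2 heading=north
1. arc(left, 1) → x=-3 y=3 heading=west
2. straight(4) → x=-7 y=3 heading=west
3. arc(left, 2) → x=-9 y=1 heading=south
no other 3-command option fits: unique.

arc(left, 1), straight(4), arc(left, 2)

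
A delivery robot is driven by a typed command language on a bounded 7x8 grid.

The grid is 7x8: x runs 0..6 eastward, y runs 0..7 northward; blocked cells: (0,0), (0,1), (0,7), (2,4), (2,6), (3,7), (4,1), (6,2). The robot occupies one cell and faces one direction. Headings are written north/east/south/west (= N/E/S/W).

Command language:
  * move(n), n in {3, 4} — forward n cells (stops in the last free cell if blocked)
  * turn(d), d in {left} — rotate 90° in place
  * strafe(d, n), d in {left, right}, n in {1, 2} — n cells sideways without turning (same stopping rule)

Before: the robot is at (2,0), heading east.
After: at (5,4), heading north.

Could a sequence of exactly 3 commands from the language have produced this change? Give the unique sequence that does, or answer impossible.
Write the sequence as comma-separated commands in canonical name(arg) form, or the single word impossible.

move(3), turn(left), move(4)

key: order matters: swapping move(3) and move(4) lands elsewhere
initial: at (2,0), heading east
[1] after move(3): at (5,0), heading east
[2] after turn(left): at (5,0), heading north
[3] after move(4): at (5,4), heading north
uniquely the one of 343 3-step routes that fits.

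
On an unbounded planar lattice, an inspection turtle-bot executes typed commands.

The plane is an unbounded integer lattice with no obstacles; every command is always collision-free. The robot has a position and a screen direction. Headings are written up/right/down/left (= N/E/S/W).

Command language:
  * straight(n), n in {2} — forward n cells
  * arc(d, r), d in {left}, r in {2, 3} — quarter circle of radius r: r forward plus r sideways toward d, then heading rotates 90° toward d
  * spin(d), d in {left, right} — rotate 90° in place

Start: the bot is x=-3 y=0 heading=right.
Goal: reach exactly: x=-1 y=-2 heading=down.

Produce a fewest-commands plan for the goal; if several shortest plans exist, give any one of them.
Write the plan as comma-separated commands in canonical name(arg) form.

t0: x=-3 y=0 heading=right
[1] after straight(2): x=-1 y=0 heading=right
[2] after spin(right): x=-1 y=0 heading=down
[3] after straight(2): x=-1 y=-2 heading=down
no 2-step plan works, so 3 is optimal.

straight(2), spin(right), straight(2)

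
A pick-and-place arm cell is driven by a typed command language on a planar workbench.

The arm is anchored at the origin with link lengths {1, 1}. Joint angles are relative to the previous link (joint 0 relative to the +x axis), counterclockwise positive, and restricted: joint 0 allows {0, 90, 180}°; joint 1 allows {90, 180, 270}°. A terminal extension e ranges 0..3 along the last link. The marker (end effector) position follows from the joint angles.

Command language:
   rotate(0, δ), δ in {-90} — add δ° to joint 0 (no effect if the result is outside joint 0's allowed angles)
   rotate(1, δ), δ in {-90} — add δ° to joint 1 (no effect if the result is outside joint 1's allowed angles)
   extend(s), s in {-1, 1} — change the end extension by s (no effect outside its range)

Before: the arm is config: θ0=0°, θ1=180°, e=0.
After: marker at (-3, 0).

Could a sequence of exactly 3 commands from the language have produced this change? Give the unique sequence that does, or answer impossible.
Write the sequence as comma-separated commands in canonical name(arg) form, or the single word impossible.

extend(1), extend(1), extend(1)

from: config: θ0=0°, θ1=180°, e=0
step 1 (extend(1)): config: θ0=0°, θ1=180°, e=1
step 2 (extend(1)): config: θ0=0°, θ1=180°, e=2
step 3 (extend(1)): config: θ0=0°, θ1=180°, e=3
no rival 3-sequence matches.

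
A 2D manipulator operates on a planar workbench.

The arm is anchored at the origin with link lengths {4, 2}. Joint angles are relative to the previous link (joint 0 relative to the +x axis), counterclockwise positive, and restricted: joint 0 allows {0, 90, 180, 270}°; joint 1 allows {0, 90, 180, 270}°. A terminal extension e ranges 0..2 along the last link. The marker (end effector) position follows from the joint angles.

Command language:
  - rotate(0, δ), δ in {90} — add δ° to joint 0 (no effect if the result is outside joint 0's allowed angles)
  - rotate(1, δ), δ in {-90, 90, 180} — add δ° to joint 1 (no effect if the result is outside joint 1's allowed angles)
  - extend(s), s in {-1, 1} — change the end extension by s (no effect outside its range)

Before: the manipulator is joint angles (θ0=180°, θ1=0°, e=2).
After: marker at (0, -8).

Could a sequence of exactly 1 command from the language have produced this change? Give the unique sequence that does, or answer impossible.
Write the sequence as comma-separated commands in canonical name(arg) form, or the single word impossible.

rotate(0, 90)

initial: joint angles (θ0=180°, θ1=0°, e=2)
t=1 rotate(0, 90) ⇒ joint angles (θ0=270°, θ1=0°, e=2)
all 6 alternatives checked — unique.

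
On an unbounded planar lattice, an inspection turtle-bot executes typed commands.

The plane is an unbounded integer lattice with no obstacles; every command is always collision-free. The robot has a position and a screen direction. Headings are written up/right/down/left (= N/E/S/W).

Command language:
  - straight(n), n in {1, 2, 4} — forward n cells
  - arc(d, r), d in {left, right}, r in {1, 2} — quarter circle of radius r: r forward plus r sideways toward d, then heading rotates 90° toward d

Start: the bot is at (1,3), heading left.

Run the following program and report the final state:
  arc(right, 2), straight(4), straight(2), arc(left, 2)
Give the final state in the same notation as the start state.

at (-3,13), heading left

begin: at (1,3), heading left
1. arc(right, 2) → at (-1,5), heading up
2. straight(4) → at (-1,9), heading up
3. straight(2) → at (-1,11), heading up
4. arc(left, 2) → at (-3,13), heading left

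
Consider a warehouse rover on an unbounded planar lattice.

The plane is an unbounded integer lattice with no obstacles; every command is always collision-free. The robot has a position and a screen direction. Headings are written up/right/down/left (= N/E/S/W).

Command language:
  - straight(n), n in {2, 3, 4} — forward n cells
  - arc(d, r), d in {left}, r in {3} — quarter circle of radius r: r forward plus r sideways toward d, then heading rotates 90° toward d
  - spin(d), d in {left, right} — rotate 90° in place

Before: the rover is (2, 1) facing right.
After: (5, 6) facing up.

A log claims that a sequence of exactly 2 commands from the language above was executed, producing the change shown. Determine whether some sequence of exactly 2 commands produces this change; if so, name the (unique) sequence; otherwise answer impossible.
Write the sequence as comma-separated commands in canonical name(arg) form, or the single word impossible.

key: cell and facing (now N) both changed — the 2 commands mix motion and turning
from: (2, 1) facing right
[1] after arc(left, 3): (5, 4) facing up
[2] after straight(2): (5, 6) facing up
no other 2-command option fits: unique.

arc(left, 3), straight(2)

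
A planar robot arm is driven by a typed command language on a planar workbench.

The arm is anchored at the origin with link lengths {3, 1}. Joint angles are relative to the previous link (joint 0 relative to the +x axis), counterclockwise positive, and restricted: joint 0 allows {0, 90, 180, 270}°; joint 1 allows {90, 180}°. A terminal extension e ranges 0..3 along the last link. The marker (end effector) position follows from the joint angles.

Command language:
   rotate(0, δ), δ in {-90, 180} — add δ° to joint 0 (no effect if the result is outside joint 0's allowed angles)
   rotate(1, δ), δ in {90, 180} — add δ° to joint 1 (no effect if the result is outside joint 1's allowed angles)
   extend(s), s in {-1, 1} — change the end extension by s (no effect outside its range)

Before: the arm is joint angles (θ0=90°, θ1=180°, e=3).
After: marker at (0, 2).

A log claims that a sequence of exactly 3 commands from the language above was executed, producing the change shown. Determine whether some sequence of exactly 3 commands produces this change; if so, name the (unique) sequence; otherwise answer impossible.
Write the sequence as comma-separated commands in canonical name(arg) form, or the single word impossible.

t0: joint angles (θ0=90°, θ1=180°, e=3)
[1] after extend(-1): joint angles (θ0=90°, θ1=180°, e=2)
[2] after extend(-1): joint angles (θ0=90°, θ1=180°, e=1)
[3] after extend(-1): joint angles (θ0=90°, θ1=180°, e=0)
no rival 3-sequence matches.

extend(-1), extend(-1), extend(-1)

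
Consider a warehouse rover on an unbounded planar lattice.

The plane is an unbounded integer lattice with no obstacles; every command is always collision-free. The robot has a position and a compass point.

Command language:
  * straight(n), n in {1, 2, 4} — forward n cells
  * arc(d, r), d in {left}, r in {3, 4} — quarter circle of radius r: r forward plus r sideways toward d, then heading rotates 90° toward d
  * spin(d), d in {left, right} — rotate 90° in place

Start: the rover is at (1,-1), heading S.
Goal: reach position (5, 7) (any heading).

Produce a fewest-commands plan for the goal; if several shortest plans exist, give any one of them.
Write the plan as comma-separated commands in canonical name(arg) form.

spin(left), arc(left, 4), straight(4)

from: at (1,-1), heading S
1. spin(left) → at (1,-1), heading E
2. arc(left, 4) → at (5,3), heading N
3. straight(4) → at (5,7), heading N
shorter routes all fall short; 3 is best.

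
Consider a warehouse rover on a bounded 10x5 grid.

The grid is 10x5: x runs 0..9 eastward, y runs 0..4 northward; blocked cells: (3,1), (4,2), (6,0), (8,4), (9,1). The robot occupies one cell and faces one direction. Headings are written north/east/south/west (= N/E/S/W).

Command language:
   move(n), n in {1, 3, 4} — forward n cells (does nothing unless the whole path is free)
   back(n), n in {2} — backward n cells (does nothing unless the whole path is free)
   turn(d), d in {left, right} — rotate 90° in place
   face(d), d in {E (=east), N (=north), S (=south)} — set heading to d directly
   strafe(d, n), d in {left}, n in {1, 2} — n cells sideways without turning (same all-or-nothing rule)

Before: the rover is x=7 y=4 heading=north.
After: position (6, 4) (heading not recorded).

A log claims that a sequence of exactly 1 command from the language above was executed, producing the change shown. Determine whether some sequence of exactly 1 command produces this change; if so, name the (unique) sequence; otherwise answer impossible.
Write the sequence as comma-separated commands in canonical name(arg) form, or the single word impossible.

t0: x=7 y=4 heading=north
1. strafe(left, 1) → x=6 y=4 heading=north
no other 1-command option fits: unique.

strafe(left, 1)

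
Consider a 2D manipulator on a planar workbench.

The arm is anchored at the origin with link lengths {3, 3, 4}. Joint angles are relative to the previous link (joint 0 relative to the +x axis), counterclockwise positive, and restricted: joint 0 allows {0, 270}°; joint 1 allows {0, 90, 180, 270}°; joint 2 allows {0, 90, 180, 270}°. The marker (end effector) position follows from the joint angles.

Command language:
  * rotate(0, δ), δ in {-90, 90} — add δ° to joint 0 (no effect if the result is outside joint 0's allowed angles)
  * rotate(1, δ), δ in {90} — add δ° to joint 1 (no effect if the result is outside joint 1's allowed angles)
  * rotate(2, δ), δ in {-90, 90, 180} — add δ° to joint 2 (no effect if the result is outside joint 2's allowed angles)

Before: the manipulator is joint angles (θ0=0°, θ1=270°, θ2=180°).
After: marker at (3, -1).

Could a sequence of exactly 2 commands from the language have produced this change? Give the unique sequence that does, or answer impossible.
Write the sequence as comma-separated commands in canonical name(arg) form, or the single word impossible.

begin: joint angles (θ0=0°, θ1=270°, θ2=180°)
t=1 rotate(1, 90) ⇒ joint angles (θ0=0°, θ1=0°, θ2=180°)
t=2 rotate(1, 90) ⇒ joint angles (θ0=0°, θ1=90°, θ2=180°)
uniquely the one of 36 2-step routes that fits.

rotate(1, 90), rotate(1, 90)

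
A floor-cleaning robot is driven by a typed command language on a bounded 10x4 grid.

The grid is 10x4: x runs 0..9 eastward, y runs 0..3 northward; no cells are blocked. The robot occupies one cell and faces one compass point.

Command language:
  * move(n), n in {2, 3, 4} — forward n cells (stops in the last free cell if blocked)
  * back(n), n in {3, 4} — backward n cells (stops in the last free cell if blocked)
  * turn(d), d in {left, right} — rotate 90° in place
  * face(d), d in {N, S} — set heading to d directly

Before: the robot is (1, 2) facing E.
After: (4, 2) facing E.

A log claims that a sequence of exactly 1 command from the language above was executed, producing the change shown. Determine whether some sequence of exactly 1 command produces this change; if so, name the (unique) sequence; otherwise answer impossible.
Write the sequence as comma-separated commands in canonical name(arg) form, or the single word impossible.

move(3)

key: still facing E — the one step turns nothing
begin: (1, 2) facing E
1. move(3) → (4, 2) facing E
all 9 alternatives checked — unique.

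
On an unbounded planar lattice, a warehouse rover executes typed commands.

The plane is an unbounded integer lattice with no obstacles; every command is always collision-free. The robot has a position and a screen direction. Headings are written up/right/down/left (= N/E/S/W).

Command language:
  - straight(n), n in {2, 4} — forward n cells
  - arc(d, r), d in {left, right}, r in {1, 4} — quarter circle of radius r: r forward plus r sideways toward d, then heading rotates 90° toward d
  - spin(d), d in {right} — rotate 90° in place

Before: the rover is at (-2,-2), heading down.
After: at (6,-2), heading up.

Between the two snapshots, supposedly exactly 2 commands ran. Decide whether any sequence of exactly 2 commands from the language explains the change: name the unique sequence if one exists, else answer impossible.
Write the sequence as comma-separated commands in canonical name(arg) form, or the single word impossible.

key: position moved to (6,-2) AND the heading swung to N — translation plus rotation needed
initial: at (-2,-2), heading down
1. arc(left, 4) → at (2,-6), heading right
2. arc(left, 4) → at (6,-2), heading up
uniquely the one of 49 2-step routes that fits.

arc(left, 4), arc(left, 4)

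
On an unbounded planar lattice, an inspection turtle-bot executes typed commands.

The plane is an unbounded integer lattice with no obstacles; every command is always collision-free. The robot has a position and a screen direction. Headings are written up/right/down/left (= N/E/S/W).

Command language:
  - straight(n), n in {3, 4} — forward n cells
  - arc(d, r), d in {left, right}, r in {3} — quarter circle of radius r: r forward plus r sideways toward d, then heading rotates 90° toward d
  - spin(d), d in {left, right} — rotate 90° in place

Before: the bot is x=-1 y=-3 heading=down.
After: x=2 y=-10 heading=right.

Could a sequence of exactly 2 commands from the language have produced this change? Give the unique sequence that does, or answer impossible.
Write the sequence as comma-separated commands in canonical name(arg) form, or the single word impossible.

straight(4), arc(left, 3)

key: order matters: swapping straight(4) and arc(left, 3) lands elsewhere
start: x=-1 y=-3 heading=down
1. straight(4) → x=-1 y=-7 heading=down
2. arc(left, 3) → x=2 y=-10 heading=right
no other 2-command option fits: unique.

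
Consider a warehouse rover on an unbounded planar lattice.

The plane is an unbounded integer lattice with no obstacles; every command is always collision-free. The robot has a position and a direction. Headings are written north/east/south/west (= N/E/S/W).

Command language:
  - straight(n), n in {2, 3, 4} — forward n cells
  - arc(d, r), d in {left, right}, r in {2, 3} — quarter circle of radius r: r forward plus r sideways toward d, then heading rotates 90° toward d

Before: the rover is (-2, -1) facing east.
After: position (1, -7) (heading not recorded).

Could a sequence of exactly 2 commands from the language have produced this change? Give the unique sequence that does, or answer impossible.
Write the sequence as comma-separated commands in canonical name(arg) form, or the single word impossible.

key: running straight(3) before arc(right, 3) would end elsewhere — order is forced
start: (-2, -1) facing east
1. arc(right, 3) → (1, -4) facing south
2. straight(3) → (1, -7) facing south
no rival 2-sequence matches.

arc(right, 3), straight(3)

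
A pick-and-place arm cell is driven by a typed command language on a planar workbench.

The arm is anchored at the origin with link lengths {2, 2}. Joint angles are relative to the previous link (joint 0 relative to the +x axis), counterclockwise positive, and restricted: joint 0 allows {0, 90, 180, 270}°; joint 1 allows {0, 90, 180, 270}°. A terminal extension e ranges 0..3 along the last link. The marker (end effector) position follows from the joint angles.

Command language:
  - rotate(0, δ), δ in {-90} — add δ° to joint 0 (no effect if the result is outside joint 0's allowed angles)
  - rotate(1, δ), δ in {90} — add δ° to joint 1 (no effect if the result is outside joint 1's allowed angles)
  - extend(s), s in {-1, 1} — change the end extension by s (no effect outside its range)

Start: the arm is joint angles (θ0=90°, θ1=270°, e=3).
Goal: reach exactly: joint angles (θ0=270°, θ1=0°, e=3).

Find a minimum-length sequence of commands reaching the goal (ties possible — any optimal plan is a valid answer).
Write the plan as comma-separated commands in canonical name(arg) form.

begin: joint angles (θ0=90°, θ1=270°, e=3)
1. rotate(1, 90) → joint angles (θ0=90°, θ1=0°, e=3)
2. rotate(0, -90) → joint angles (θ0=0°, θ1=0°, e=3)
3. rotate(0, -90) → joint angles (θ0=270°, θ1=0°, e=3)
shorter routes all fall short; 3 is best.

rotate(1, 90), rotate(0, -90), rotate(0, -90)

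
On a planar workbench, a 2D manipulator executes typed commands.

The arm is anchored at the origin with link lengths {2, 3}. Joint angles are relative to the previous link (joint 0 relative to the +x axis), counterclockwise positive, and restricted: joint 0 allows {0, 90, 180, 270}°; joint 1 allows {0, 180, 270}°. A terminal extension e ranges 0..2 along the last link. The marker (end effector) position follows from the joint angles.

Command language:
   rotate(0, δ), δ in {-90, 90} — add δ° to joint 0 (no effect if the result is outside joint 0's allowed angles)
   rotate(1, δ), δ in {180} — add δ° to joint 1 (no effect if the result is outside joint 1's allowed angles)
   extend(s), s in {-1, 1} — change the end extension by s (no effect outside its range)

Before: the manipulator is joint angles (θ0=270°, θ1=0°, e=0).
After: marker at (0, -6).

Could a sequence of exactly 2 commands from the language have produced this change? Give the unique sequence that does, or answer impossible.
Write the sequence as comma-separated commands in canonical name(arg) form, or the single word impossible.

key: running extend(1) before extend(-1) would end elsewhere — order is forced
t0: joint angles (θ0=270°, θ1=0°, e=0)
1. extend(-1) → joint angles (θ0=270°, θ1=0°, e=0)
2. extend(1) → joint angles (θ0=270°, θ1=0°, e=1)
no other 2-command option fits: unique.

extend(-1), extend(1)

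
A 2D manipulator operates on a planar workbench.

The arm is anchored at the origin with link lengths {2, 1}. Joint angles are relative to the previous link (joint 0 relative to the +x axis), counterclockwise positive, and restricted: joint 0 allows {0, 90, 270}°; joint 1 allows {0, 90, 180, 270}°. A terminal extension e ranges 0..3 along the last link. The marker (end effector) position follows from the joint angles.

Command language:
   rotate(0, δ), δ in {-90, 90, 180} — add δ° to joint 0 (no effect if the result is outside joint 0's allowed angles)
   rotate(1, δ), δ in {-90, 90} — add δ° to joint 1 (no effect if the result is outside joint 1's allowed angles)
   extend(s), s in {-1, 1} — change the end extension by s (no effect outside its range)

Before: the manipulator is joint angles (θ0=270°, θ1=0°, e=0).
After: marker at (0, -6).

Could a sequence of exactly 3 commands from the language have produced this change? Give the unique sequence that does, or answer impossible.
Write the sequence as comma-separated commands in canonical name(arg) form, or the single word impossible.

t0: joint angles (θ0=270°, θ1=0°, e=0)
step 1 (extend(1)): joint angles (θ0=270°, θ1=0°, e=1)
step 2 (extend(1)): joint angles (θ0=270°, θ1=0°, e=2)
step 3 (extend(1)): joint angles (θ0=270°, θ1=0°, e=3)
uniquely the one of 343 3-step routes that fits.

extend(1), extend(1), extend(1)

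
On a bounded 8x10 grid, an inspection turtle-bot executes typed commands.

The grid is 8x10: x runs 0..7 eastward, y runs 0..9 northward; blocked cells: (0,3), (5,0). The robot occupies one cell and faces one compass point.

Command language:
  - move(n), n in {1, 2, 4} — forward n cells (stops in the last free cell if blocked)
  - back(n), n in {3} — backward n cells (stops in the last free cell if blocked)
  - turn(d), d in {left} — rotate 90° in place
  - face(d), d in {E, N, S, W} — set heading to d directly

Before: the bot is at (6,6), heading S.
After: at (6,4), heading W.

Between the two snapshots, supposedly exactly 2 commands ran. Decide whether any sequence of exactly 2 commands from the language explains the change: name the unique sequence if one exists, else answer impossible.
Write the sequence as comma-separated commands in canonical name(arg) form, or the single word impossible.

move(2), face(W)

key: position moved to (6,4) AND the heading swung to W — translation plus rotation needed
initial: at (6,6), heading S
[1] after move(2): at (6,4), heading S
[2] after face(W): at (6,4), heading W
no other 2-command option fits: unique.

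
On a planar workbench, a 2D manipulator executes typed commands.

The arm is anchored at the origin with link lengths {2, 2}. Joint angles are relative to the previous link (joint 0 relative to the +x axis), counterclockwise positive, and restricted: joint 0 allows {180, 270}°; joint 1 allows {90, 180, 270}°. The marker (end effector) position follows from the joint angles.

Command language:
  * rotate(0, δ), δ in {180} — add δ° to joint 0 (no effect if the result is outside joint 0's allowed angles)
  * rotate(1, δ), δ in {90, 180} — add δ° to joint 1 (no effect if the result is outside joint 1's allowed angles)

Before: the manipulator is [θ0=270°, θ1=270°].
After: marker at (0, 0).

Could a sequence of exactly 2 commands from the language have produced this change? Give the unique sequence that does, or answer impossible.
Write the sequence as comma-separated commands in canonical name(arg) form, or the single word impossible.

rotate(1, 180), rotate(1, 90)

key: running rotate(1, 90) before rotate(1, 180) would end elsewhere — order is forced
from: [θ0=270°, θ1=270°]
t=1 rotate(1, 180) ⇒ [θ0=270°, θ1=90°]
t=2 rotate(1, 90) ⇒ [θ0=270°, θ1=180°]
no other 2-command option fits: unique.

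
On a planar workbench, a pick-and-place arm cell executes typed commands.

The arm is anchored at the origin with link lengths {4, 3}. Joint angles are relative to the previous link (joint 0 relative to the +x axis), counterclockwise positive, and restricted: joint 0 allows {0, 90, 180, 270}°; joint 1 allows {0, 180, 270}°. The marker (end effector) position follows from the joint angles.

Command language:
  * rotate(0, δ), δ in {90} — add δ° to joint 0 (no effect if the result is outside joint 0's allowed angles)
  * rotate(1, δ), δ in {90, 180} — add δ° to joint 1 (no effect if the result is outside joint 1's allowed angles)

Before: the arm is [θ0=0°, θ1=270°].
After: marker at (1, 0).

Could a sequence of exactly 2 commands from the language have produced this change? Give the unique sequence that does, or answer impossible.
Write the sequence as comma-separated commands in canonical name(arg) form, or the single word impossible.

key: order matters: swapping rotate(1, 90) and rotate(1, 180) lands elsewhere
t0: [θ0=0°, θ1=270°]
1. rotate(1, 90) → [θ0=0°, θ1=0°]
2. rotate(1, 180) → [θ0=0°, θ1=180°]
uniquely the one of 9 2-step routes that fits.

rotate(1, 90), rotate(1, 180)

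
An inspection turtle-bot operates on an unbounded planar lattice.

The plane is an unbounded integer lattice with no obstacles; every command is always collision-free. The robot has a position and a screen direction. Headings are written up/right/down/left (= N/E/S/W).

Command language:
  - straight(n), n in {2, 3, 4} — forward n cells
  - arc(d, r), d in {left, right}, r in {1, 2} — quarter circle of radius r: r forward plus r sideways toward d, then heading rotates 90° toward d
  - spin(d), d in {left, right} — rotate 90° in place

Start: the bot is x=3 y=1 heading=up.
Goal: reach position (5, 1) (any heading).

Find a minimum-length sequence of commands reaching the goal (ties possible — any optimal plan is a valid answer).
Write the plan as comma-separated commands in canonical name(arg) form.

arc(right, 1), arc(right, 1)

start: x=3 y=1 heading=up
step 1 (arc(right, 1)): x=4 y=2 heading=right
step 2 (arc(right, 1)): x=5 y=1 heading=down
shorter routes all fall short; 2 is best.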